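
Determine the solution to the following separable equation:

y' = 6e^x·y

Separating variables and integrating:
ln|y| = 6e^x + C

General solution: y = Ce^(6e^x)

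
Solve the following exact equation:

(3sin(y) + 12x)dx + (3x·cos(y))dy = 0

Verify exactness: ∂M/∂y = ∂N/∂x ✓
Find F(x,y) such that ∂F/∂x = M, ∂F/∂y = N
Solution: 3x·sin(y) + 6x² = C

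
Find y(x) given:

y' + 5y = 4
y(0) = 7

General solution: y = 4/5 + Ce^(-5x)
Applying y(0) = 7: C = 7 - 4/5 = 31/5
Particular solution: y = 4/5 + (31/5)e^(-5x)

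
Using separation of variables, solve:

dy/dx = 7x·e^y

Separating variables and integrating:
-e^(-y) = 7x²/2 + C

General solution: y = -ln(C - 7x²/2)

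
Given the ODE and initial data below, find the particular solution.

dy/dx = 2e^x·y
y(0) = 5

General solution: y = Ce^(2e^x)
Applying IC y(0) = 5:
Particular solution: y = 5e^(2(e^x - 1))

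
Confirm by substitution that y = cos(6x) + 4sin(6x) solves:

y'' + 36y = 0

Verification:
y'' = -36cos(6x) - 144sin(6x)
y'' + 36y = 0 ✓

Yes, it is a solution.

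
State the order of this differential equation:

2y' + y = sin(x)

The order is 1 (highest derivative is of order 1).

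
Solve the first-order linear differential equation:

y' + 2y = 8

Using integrating factor method:

General solution: y = 4 + Ce^(-2x)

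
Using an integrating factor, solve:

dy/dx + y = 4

Using integrating factor method:

General solution: y = 4 + Ce^(-x)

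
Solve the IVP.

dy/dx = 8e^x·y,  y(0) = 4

General solution: y = Ce^(8e^x)
Applying IC y(0) = 4:
Particular solution: y = 4e^(8(e^x - 1))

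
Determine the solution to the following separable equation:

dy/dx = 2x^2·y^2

Separating variables and integrating:
-1/y = 2x^3/3 + C

General solution: y^-1 = (-2/3)x^3 + C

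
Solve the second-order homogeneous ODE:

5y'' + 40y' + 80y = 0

Characteristic equation: 5r² + 40r + 80 = 0
Divide by 5: r² + 8r + 16 = 0
Factored: (r + 4)² = 0
Repeated root: r = -4
General solution: y = (C₁ + C₂x)e^(-4x)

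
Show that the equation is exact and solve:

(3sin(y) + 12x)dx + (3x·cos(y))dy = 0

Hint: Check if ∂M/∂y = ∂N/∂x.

Verify exactness: ∂M/∂y = ∂N/∂x ✓
Find F(x,y) such that ∂F/∂x = M, ∂F/∂y = N
Solution: 3x·sin(y) + 6x² = C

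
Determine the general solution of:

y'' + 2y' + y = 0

Characteristic equation: r² + 2r + 1 = 0
Factored: (r + 1)² = 0
Repeated root: r = -1
General solution: y = (C₁ + C₂x)e^(-x)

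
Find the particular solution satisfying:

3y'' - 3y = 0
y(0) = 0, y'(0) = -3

General solution: y = C₁e^x + C₂e^(-x)
Applying ICs: C₁ = -3/2, C₂ = 3/2
Particular solution: y = -(3/2)e^x + (3/2)e^(-x)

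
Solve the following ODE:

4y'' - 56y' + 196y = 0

Characteristic equation: 4r² - 56r + 196 = 0
Divide by 4: r² - 14r + 49 = 0
Factored: (r - 7)² = 0
Repeated root: r = 7
General solution: y = (C₁ + C₂x)e^(7x)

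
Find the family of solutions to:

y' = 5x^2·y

Separating variables and integrating:
ln|y| = 5x^3/3 + C

General solution: y = Ce^(5x^3/3)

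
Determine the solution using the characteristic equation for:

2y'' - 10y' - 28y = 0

Characteristic equation: 2r² - 10r - 28 = 0
Divide by 2: r² - 5r - 14 = 0
Roots: r = 7, -2 (distinct real)
General solution: y = C₁e^(7x) + C₂e^(-2x)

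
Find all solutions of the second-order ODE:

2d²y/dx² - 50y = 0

Characteristic equation: 2r² - 50 = 0
Divide by 2: r² - 25 = 0
Roots: r = 5, -5 (distinct real)
General solution: y = C₁e^(5x) + C₂e^(-5x)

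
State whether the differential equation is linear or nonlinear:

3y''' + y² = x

Nonlinear (y² term)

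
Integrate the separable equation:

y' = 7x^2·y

Separating variables and integrating:
ln|y| = 7x^3/3 + C

General solution: y = Ce^(7x^3/3)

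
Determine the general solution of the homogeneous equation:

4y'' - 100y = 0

Characteristic equation: 4r² - 100 = 0
Divide by 4: r² - 25 = 0
Roots: r = 5, -5 (distinct real)
General solution: y = C₁e^(5x) + C₂e^(-5x)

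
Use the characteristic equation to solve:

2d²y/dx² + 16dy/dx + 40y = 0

Characteristic equation: 2r² + 16r + 40 = 0
Divide by 2: r² + 8r + 20 = 0
Roots: r = -4 ± 2i (complex conjugates)
General solution: y = e^(-4x)(C₁cos(2x) + C₂sin(2x))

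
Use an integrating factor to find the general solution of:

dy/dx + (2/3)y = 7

Using integrating factor method:

General solution: y = 21/2 + Ce^(-2x/3)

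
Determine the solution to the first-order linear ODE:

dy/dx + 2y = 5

Using integrating factor method:

General solution: y = 5/2 + Ce^(-2x)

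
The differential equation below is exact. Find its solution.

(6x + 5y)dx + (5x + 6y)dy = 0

Verify exactness: ∂M/∂y = ∂N/∂x ✓
Find F(x,y) such that ∂F/∂x = M, ∂F/∂y = N
Solution: 3x² + 5xy + 3y² = C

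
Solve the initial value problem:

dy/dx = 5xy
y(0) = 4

General solution: y = Ce^(5x²/2)
Applying IC y(0) = 4:
Particular solution: y = 4e^(5x²/2)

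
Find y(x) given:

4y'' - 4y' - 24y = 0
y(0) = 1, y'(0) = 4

General solution: y = C₁e^(3x) + C₂e^(-2x)
Applying ICs: C₁ = 6/5, C₂ = -1/5
Particular solution: y = (6/5)e^(3x) - (1/5)e^(-2x)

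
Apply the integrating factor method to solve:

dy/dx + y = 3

Using integrating factor method:

General solution: y = 3 + Ce^(-x)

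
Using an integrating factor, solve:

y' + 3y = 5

Using integrating factor method:

General solution: y = 5/3 + Ce^(-3x)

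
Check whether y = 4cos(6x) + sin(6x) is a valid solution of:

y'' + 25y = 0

Verification:
y'' = -144cos(6x) - 36sin(6x)
y'' + 25y ≠ 0 (frequency mismatch: got 36 instead of 25)

No, it is not a solution.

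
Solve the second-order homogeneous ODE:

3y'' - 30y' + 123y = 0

Characteristic equation: 3r² - 30r + 123 = 0
Divide by 3: r² - 10r + 41 = 0
Roots: r = 5 ± 4i (complex conjugates)
General solution: y = e^(5x)(C₁cos(4x) + C₂sin(4x))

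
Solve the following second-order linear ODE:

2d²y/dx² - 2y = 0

Characteristic equation: 2r² - 2 = 0
Divide by 2: r² - 1 = 0
Roots: r = 1, -1 (distinct real)
General solution: y = C₁e^x + C₂e^(-x)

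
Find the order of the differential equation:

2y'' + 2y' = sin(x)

The order is 2 (highest derivative is of order 2).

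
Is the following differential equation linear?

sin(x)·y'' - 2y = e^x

Yes. Linear (y and its derivatives appear to the first power only, no products of y terms)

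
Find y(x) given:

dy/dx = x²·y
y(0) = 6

General solution: y = Ce^(x³/3)
Applying IC y(0) = 6:
Particular solution: y = 6e^(x³/3)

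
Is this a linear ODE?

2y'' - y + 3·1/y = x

No. Nonlinear (1/y term)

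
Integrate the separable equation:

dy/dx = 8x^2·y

Separating variables and integrating:
ln|y| = 8x^3/3 + C

General solution: y = Ce^(8x^3/3)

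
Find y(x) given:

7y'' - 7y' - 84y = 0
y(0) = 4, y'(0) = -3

General solution: y = C₁e^(4x) + C₂e^(-3x)
Applying ICs: C₁ = 9/7, C₂ = 19/7
Particular solution: y = (9/7)e^(4x) + (19/7)e^(-3x)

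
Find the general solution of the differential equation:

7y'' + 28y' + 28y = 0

Characteristic equation: 7r² + 28r + 28 = 0
Divide by 7: r² + 4r + 4 = 0
Factored: (r + 2)² = 0
Repeated root: r = -2
General solution: y = (C₁ + C₂x)e^(-2x)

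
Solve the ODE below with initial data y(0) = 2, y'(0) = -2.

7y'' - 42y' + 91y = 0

General solution: y = e^(3x)(C₁cos(2x) + C₂sin(2x))
Complex roots r = 3 ± 2i
Applying ICs: C₁ = 2, C₂ = -4
Particular solution: y = e^(3x)(2cos(2x) - 4sin(2x))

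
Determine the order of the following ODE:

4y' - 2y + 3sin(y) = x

The order is 1 (highest derivative is of order 1).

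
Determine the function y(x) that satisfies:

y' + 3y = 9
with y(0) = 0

General solution: y = 3 + Ce^(-3x)
Applying y(0) = 0: C = 0 - 3 = -3
Particular solution: y = 3 - 3e^(-3x)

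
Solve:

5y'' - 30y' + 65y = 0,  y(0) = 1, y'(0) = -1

General solution: y = e^(3x)(C₁cos(2x) + C₂sin(2x))
Complex roots r = 3 ± 2i
Applying ICs: C₁ = 1, C₂ = -2
Particular solution: y = e^(3x)(cos(2x) - 2sin(2x))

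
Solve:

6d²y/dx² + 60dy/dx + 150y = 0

Characteristic equation: 6r² + 60r + 150 = 0
Divide by 6: r² + 10r + 25 = 0
Factored: (r + 5)² = 0
Repeated root: r = -5
General solution: y = (C₁ + C₂x)e^(-5x)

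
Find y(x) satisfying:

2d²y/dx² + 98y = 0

Characteristic equation: 2r² + 98 = 0
Divide by 2: r² + 49 = 0
Roots: r = ±7i (complex conjugates)
General solution: y = C₁cos(7x) + C₂sin(7x)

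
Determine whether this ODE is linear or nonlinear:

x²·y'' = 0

Linear (y and its derivatives appear to the first power only, no products of y terms)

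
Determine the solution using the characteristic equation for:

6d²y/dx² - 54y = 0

Characteristic equation: 6r² - 54 = 0
Divide by 6: r² - 9 = 0
Roots: r = 3, -3 (distinct real)
General solution: y = C₁e^(3x) + C₂e^(-3x)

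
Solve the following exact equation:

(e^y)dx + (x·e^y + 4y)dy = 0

Verify exactness: ∂M/∂y = ∂N/∂x ✓
Find F(x,y) such that ∂F/∂x = M, ∂F/∂y = N
Solution: x·e^y + 2y² = C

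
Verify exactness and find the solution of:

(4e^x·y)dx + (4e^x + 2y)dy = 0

Verify exactness: ∂M/∂y = ∂N/∂x ✓
Find F(x,y) such that ∂F/∂x = M, ∂F/∂y = N
Solution: 4e^x·y + y² = C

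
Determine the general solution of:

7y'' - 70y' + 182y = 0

Characteristic equation: 7r² - 70r + 182 = 0
Divide by 7: r² - 10r + 26 = 0
Roots: r = 5 ± i (complex conjugates)
General solution: y = e^(5x)(C₁cos(x) + C₂sin(x))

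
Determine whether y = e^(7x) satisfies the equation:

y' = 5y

Verification:
y = e^(7x)
y' = 7e^(7x)
But 5y = 5e^(7x)
y' ≠ 5y — the derivative does not match

No, it is not a solution.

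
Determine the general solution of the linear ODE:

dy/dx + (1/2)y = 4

Using integrating factor method:

General solution: y = 8 + Ce^(-x/2)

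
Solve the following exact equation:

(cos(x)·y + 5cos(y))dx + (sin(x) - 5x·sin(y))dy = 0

Verify exactness: ∂M/∂y = ∂N/∂x ✓
Find F(x,y) such that ∂F/∂x = M, ∂F/∂y = N
Solution: sin(x)·y + 5x·cos(y) = C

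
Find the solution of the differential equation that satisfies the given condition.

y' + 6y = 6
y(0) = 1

General solution: y = 1 + Ce^(-6x)
Applying y(0) = 1: C = 1 - 1 = 0
Particular solution: y = 1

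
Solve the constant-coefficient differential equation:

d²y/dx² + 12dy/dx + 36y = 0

Characteristic equation: r² + 12r + 36 = 0
Factored: (r + 6)² = 0
Repeated root: r = -6
General solution: y = (C₁ + C₂x)e^(-6x)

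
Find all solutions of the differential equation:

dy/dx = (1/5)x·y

Separating variables and integrating:
ln|y| = x^2/10 + C

General solution: y = Ce^(x^2/10)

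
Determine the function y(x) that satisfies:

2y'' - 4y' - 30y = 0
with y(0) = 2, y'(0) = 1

General solution: y = C₁e^(5x) + C₂e^(-3x)
Applying ICs: C₁ = 7/8, C₂ = 9/8
Particular solution: y = (7/8)e^(5x) + (9/8)e^(-3x)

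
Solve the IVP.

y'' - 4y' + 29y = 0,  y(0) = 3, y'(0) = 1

General solution: y = e^(2x)(C₁cos(5x) + C₂sin(5x))
Complex roots r = 2 ± 5i
Applying ICs: C₁ = 3, C₂ = -1
Particular solution: y = e^(2x)(3cos(5x) - sin(5x))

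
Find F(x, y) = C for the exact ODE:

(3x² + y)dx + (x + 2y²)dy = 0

Verify exactness: ∂M/∂y = ∂N/∂x ✓
Find F(x,y) such that ∂F/∂x = M, ∂F/∂y = N
Solution: x³ + xy + 2y³/3 = C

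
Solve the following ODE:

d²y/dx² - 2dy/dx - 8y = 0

Characteristic equation: r² - 2r - 8 = 0
Roots: r = 4, -2 (distinct real)
General solution: y = C₁e^(4x) + C₂e^(-2x)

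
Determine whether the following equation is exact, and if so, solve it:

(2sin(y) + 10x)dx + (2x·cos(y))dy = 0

Verify exactness: ∂M/∂y = ∂N/∂x ✓
Find F(x,y) such that ∂F/∂x = M, ∂F/∂y = N
Solution: 2x·sin(y) + 5x² = C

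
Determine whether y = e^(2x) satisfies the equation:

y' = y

Verification:
y = e^(2x)
y' = 2e^(2x)
But y = e^(2x)
y' ≠ y — the derivative does not match

No, it is not a solution.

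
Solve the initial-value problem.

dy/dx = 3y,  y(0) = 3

General solution: y = Ce^(3x)
Applying IC y(0) = 3:
Particular solution: y = 3e^(3x)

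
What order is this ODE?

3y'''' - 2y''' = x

The order is 4 (highest derivative is of order 4).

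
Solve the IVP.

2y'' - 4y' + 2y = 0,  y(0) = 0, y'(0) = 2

General solution: y = (C₁ + C₂x)e^x
Repeated root r = 1
Applying ICs: C₁ = 0, C₂ = 2
Particular solution: y = 2xe^x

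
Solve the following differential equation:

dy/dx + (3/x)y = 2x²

Using integrating factor method:

General solution: y = (1/3)x^3 + Cx^(-3)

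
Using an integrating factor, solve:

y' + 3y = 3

Using integrating factor method:

General solution: y = 1 + Ce^(-3x)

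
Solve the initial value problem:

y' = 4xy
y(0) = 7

General solution: y = Ce^(2x²)
Applying IC y(0) = 7:
Particular solution: y = 7e^(2x²)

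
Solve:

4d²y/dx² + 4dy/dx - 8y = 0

Characteristic equation: 4r² + 4r - 8 = 0
Divide by 4: r² + r - 2 = 0
Roots: r = 1, -2 (distinct real)
General solution: y = C₁e^x + C₂e^(-2x)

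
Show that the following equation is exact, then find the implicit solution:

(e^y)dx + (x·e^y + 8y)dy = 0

Verify exactness: ∂M/∂y = ∂N/∂x ✓
Find F(x,y) such that ∂F/∂x = M, ∂F/∂y = N
Solution: x·e^y + 4y² = C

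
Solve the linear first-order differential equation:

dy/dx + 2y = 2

Using integrating factor method:

General solution: y = 1 + Ce^(-2x)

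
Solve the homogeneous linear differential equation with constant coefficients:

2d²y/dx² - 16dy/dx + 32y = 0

Characteristic equation: 2r² - 16r + 32 = 0
Divide by 2: r² - 8r + 16 = 0
Factored: (r - 4)² = 0
Repeated root: r = 4
General solution: y = (C₁ + C₂x)e^(4x)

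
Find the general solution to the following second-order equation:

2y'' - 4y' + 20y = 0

Characteristic equation: 2r² - 4r + 20 = 0
Divide by 2: r² - 2r + 10 = 0
Roots: r = 1 ± 3i (complex conjugates)
General solution: y = e^x(C₁cos(3x) + C₂sin(3x))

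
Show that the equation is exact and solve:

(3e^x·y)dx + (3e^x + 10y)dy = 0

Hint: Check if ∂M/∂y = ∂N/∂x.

Verify exactness: ∂M/∂y = ∂N/∂x ✓
Find F(x,y) such that ∂F/∂x = M, ∂F/∂y = N
Solution: 3e^x·y + 5y² = C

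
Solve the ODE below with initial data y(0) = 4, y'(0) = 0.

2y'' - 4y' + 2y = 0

General solution: y = (C₁ + C₂x)e^x
Repeated root r = 1
Applying ICs: C₁ = 4, C₂ = -4
Particular solution: y = (4 - 4x)e^x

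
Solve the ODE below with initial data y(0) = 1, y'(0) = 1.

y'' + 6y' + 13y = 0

General solution: y = e^(-3x)(C₁cos(2x) + C₂sin(2x))
Complex roots r = -3 ± 2i
Applying ICs: C₁ = 1, C₂ = 2
Particular solution: y = e^(-3x)(cos(2x) + 2sin(2x))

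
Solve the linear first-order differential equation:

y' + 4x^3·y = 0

Using integrating factor method:

General solution: y = Ce^(-x^4)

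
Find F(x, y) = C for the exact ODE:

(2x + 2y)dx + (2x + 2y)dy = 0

Verify exactness: ∂M/∂y = ∂N/∂x ✓
Find F(x,y) such that ∂F/∂x = M, ∂F/∂y = N
Solution: x² + 2xy + y² = C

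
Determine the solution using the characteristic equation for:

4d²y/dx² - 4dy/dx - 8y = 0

Characteristic equation: 4r² - 4r - 8 = 0
Divide by 4: r² - r - 2 = 0
Roots: r = 2, -1 (distinct real)
General solution: y = C₁e^(2x) + C₂e^(-x)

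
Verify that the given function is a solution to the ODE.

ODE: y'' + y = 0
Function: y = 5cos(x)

Verification:
y'' = -5cos(x)
y'' + y = 0 ✓

Yes, it is a solution.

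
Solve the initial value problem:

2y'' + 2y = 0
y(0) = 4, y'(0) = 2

General solution: y = C₁cos(x) + C₂sin(x)
Complex roots r = ±i
Applying ICs: C₁ = 4, C₂ = 2
Particular solution: y = 4cos(x) + 2sin(x)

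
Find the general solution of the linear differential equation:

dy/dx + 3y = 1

Using integrating factor method:

General solution: y = 1/3 + Ce^(-3x)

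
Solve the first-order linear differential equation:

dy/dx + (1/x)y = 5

Using integrating factor method:

General solution: y = (5/2)x + C/x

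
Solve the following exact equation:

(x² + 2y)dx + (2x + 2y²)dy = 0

Verify exactness: ∂M/∂y = ∂N/∂x ✓
Find F(x,y) such that ∂F/∂x = M, ∂F/∂y = N
Solution: x³/3 + 2xy + 2y³/3 = C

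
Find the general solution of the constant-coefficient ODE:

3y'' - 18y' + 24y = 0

Characteristic equation: 3r² - 18r + 24 = 0
Divide by 3: r² - 6r + 8 = 0
Roots: r = 2, 4 (distinct real)
General solution: y = C₁e^(2x) + C₂e^(4x)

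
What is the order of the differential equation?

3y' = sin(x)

The order is 1 (highest derivative is of order 1).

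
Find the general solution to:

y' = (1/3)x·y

Separating variables and integrating:
ln|y| = x^2/6 + C

General solution: y = Ce^(x^2/6)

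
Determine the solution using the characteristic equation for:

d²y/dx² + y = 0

Characteristic equation: r² + 1 = 0
Roots: r = ±i (complex conjugates)
General solution: y = C₁cos(x) + C₂sin(x)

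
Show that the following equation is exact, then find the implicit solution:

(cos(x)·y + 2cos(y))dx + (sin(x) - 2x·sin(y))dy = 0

Verify exactness: ∂M/∂y = ∂N/∂x ✓
Find F(x,y) such that ∂F/∂x = M, ∂F/∂y = N
Solution: sin(x)·y + 2x·cos(y) = C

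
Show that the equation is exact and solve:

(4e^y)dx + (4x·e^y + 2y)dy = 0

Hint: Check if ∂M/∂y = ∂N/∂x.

Verify exactness: ∂M/∂y = ∂N/∂x ✓
Find F(x,y) such that ∂F/∂x = M, ∂F/∂y = N
Solution: 4x·e^y + y² = C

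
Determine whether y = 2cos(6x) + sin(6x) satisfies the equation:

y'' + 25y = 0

Verification:
y'' = -72cos(6x) - 36sin(6x)
y'' + 25y ≠ 0 (frequency mismatch: got 36 instead of 25)

No, it is not a solution.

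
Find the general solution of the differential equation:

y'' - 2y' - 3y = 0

Characteristic equation: r² - 2r - 3 = 0
Roots: r = 3, -1 (distinct real)
General solution: y = C₁e^(3x) + C₂e^(-x)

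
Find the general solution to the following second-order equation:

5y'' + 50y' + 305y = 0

Characteristic equation: 5r² + 50r + 305 = 0
Divide by 5: r² + 10r + 61 = 0
Roots: r = -5 ± 6i (complex conjugates)
General solution: y = e^(-5x)(C₁cos(6x) + C₂sin(6x))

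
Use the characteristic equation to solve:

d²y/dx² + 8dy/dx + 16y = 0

Characteristic equation: r² + 8r + 16 = 0
Factored: (r + 4)² = 0
Repeated root: r = -4
General solution: y = (C₁ + C₂x)e^(-4x)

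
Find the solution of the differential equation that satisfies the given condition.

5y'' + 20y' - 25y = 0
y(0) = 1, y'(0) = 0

General solution: y = C₁e^x + C₂e^(-5x)
Applying ICs: C₁ = 5/6, C₂ = 1/6
Particular solution: y = (5/6)e^x + (1/6)e^(-5x)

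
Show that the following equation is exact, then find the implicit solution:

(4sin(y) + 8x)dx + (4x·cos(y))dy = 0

Verify exactness: ∂M/∂y = ∂N/∂x ✓
Find F(x,y) such that ∂F/∂x = M, ∂F/∂y = N
Solution: 4x·sin(y) + 4x² = C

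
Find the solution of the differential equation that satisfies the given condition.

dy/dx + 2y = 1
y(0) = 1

General solution: y = 1/2 + Ce^(-2x)
Applying y(0) = 1: C = 1 - 1/2 = 1/2
Particular solution: y = 1/2 + (1/2)e^(-2x)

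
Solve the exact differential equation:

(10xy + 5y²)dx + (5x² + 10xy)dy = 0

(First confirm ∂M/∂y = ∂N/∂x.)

Verify exactness: ∂M/∂y = ∂N/∂x ✓
Find F(x,y) such that ∂F/∂x = M, ∂F/∂y = N
Solution: 5x²y + 5xy² = C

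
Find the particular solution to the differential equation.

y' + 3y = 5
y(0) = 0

General solution: y = 5/3 + Ce^(-3x)
Applying y(0) = 0: C = 0 - 5/3 = -5/3
Particular solution: y = 5/3 - (5/3)e^(-3x)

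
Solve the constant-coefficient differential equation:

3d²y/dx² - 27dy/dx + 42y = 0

Characteristic equation: 3r² - 27r + 42 = 0
Divide by 3: r² - 9r + 14 = 0
Roots: r = 7, 2 (distinct real)
General solution: y = C₁e^(7x) + C₂e^(2x)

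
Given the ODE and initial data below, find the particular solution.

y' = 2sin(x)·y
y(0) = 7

General solution: y = Ce^(-2cos(x))
Applying IC y(0) = 7:
Particular solution: y = 7e^(2(1-cos(x)))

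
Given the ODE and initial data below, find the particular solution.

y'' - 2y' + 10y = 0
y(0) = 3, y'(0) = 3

General solution: y = e^x(C₁cos(3x) + C₂sin(3x))
Complex roots r = 1 ± 3i
Applying ICs: C₁ = 3, C₂ = 0
Particular solution: y = e^x(3cos(3x))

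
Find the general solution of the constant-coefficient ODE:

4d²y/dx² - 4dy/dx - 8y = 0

Characteristic equation: 4r² - 4r - 8 = 0
Divide by 4: r² - r - 2 = 0
Roots: r = 2, -1 (distinct real)
General solution: y = C₁e^(2x) + C₂e^(-x)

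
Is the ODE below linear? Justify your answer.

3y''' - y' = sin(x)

Yes. Linear (y and its derivatives appear to the first power only, no products of y terms)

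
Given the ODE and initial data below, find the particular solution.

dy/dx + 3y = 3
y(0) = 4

General solution: y = 1 + Ce^(-3x)
Applying y(0) = 4: C = 4 - 1 = 3
Particular solution: y = 1 + 3e^(-3x)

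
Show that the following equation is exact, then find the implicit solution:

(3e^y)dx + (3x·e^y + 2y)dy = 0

Verify exactness: ∂M/∂y = ∂N/∂x ✓
Find F(x,y) such that ∂F/∂x = M, ∂F/∂y = N
Solution: 3x·e^y + y² = C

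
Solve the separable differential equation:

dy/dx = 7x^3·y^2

Separating variables and integrating:
-1/y = 7x^4/4 + C

General solution: y^-1 = (-7/4)x^4 + C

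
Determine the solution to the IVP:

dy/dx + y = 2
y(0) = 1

General solution: y = 2 + Ce^(-x)
Applying y(0) = 1: C = 1 - 2 = -1
Particular solution: y = 2 - e^(-x)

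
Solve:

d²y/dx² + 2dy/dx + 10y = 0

Characteristic equation: r² + 2r + 10 = 0
Roots: r = -1 ± 3i (complex conjugates)
General solution: y = e^(-x)(C₁cos(3x) + C₂sin(3x))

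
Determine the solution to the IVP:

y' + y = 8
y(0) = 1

General solution: y = 8 + Ce^(-x)
Applying y(0) = 1: C = 1 - 8 = -7
Particular solution: y = 8 - 7e^(-x)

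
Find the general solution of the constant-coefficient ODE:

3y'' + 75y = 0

Characteristic equation: 3r² + 75 = 0
Divide by 3: r² + 25 = 0
Roots: r = ±5i (complex conjugates)
General solution: y = C₁cos(5x) + C₂sin(5x)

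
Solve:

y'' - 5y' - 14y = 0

Characteristic equation: r² - 5r - 14 = 0
Roots: r = 7, -2 (distinct real)
General solution: y = C₁e^(7x) + C₂e^(-2x)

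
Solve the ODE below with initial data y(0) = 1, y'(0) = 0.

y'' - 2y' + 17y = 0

General solution: y = e^x(C₁cos(4x) + C₂sin(4x))
Complex roots r = 1 ± 4i
Applying ICs: C₁ = 1, C₂ = -1/4
Particular solution: y = e^x(cos(4x) - (1/4)sin(4x))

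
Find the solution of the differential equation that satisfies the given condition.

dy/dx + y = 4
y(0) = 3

General solution: y = 4 + Ce^(-x)
Applying y(0) = 3: C = 3 - 4 = -1
Particular solution: y = 4 - e^(-x)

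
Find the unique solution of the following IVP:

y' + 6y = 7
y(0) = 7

General solution: y = 7/6 + Ce^(-6x)
Applying y(0) = 7: C = 7 - 7/6 = 35/6
Particular solution: y = 7/6 + (35/6)e^(-6x)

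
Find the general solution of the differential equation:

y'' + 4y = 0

Characteristic equation: r² + 4 = 0
Roots: r = ±2i (complex conjugates)
General solution: y = C₁cos(2x) + C₂sin(2x)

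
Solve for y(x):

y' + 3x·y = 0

Using integrating factor method:

General solution: y = Ce^(-3x^2/2)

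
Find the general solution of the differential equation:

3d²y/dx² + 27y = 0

Characteristic equation: 3r² + 27 = 0
Divide by 3: r² + 9 = 0
Roots: r = ±3i (complex conjugates)
General solution: y = C₁cos(3x) + C₂sin(3x)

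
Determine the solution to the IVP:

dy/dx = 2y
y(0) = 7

General solution: y = Ce^(2x)
Applying IC y(0) = 7:
Particular solution: y = 7e^(2x)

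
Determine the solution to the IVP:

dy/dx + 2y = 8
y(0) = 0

General solution: y = 4 + Ce^(-2x)
Applying y(0) = 0: C = 0 - 4 = -4
Particular solution: y = 4 - 4e^(-2x)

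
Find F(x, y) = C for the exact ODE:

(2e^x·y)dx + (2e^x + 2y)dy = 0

Verify exactness: ∂M/∂y = ∂N/∂x ✓
Find F(x,y) such that ∂F/∂x = M, ∂F/∂y = N
Solution: 2e^x·y + y² = C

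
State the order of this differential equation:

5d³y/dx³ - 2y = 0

The order is 3 (highest derivative is of order 3).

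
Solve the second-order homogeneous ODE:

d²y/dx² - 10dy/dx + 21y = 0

Characteristic equation: r² - 10r + 21 = 0
Roots: r = 3, 7 (distinct real)
General solution: y = C₁e^(3x) + C₂e^(7x)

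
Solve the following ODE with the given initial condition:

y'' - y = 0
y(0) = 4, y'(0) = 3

General solution: y = C₁e^x + C₂e^(-x)
Applying ICs: C₁ = 7/2, C₂ = 1/2
Particular solution: y = (7/2)e^x + (1/2)e^(-x)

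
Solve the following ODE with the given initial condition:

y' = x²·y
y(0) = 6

General solution: y = Ce^(x³/3)
Applying IC y(0) = 6:
Particular solution: y = 6e^(x³/3)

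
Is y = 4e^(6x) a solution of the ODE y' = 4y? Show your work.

Verification:
y = 4e^(6x)
y' = 24e^(6x)
But 4y = 16e^(6x)
y' ≠ 4y — the derivative does not match

No, it is not a solution.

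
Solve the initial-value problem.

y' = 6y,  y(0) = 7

General solution: y = Ce^(6x)
Applying IC y(0) = 7:
Particular solution: y = 7e^(6x)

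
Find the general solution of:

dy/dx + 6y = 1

Using integrating factor method:

General solution: y = 1/6 + Ce^(-6x)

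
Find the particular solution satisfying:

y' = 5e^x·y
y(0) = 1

General solution: y = Ce^(5e^x)
Applying IC y(0) = 1:
Particular solution: y = e^(5(e^x - 1))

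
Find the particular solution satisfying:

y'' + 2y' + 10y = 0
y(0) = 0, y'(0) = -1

General solution: y = e^(-x)(C₁cos(3x) + C₂sin(3x))
Complex roots r = -1 ± 3i
Applying ICs: C₁ = 0, C₂ = -1/3
Particular solution: y = e^(-x)(-(1/3)sin(3x))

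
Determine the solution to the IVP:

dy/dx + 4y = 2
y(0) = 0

General solution: y = 1/2 + Ce^(-4x)
Applying y(0) = 0: C = 0 - 1/2 = -1/2
Particular solution: y = 1/2 - (1/2)e^(-4x)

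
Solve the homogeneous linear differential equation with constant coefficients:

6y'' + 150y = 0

Characteristic equation: 6r² + 150 = 0
Divide by 6: r² + 25 = 0
Roots: r = ±5i (complex conjugates)
General solution: y = C₁cos(5x) + C₂sin(5x)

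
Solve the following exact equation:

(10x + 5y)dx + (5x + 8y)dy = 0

Verify exactness: ∂M/∂y = ∂N/∂x ✓
Find F(x,y) such that ∂F/∂x = M, ∂F/∂y = N
Solution: 5x² + 5xy + 4y² = C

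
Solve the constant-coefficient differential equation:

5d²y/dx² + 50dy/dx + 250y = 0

Characteristic equation: 5r² + 50r + 250 = 0
Divide by 5: r² + 10r + 50 = 0
Roots: r = -5 ± 5i (complex conjugates)
General solution: y = e^(-5x)(C₁cos(5x) + C₂sin(5x))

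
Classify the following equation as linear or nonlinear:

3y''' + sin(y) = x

Nonlinear (sin(y) is nonlinear in y)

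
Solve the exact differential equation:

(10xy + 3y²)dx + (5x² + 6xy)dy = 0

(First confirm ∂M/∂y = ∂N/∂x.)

Verify exactness: ∂M/∂y = ∂N/∂x ✓
Find F(x,y) such that ∂F/∂x = M, ∂F/∂y = N
Solution: 5x²y + 3xy² = C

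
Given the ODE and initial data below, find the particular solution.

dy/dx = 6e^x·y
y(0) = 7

General solution: y = Ce^(6e^x)
Applying IC y(0) = 7:
Particular solution: y = 7e^(6(e^x - 1))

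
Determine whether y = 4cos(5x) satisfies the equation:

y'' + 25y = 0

Verification:
y'' = -100cos(5x)
y'' + 25y = 0 ✓

Yes, it is a solution.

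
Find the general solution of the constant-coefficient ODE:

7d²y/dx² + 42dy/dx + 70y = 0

Characteristic equation: 7r² + 42r + 70 = 0
Divide by 7: r² + 6r + 10 = 0
Roots: r = -3 ± i (complex conjugates)
General solution: y = e^(-3x)(C₁cos(x) + C₂sin(x))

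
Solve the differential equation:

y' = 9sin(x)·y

Separating variables and integrating:
ln|y| = -9cos(x) + C

General solution: y = Ce^(-9cos(x))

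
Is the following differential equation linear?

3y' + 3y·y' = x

No. Nonlinear (product y·y')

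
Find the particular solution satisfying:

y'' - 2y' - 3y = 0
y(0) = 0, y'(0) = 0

General solution: y = C₁e^(3x) + C₂e^(-x)
Applying ICs: C₁ = 0, C₂ = 0
Particular solution: y = 0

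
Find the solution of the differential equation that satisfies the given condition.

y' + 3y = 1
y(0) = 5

General solution: y = 1/3 + Ce^(-3x)
Applying y(0) = 5: C = 5 - 1/3 = 14/3
Particular solution: y = 1/3 + (14/3)e^(-3x)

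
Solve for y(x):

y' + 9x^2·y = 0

Using integrating factor method:

General solution: y = Ce^(-3x^3)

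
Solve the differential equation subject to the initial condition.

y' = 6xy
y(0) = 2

General solution: y = Ce^(3x²)
Applying IC y(0) = 2:
Particular solution: y = 2e^(3x²)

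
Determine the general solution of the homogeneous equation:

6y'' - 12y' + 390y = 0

Characteristic equation: 6r² - 12r + 390 = 0
Divide by 6: r² - 2r + 65 = 0
Roots: r = 1 ± 8i (complex conjugates)
General solution: y = e^x(C₁cos(8x) + C₂sin(8x))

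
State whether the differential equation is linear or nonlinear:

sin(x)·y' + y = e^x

Linear (y and its derivatives appear to the first power only, no products of y terms)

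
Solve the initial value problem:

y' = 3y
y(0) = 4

General solution: y = Ce^(3x)
Applying IC y(0) = 4:
Particular solution: y = 4e^(3x)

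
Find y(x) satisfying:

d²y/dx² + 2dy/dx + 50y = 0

Characteristic equation: r² + 2r + 50 = 0
Roots: r = -1 ± 7i (complex conjugates)
General solution: y = e^(-x)(C₁cos(7x) + C₂sin(7x))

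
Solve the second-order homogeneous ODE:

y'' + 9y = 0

Characteristic equation: r² + 9 = 0
Roots: r = ±3i (complex conjugates)
General solution: y = C₁cos(3x) + C₂sin(3x)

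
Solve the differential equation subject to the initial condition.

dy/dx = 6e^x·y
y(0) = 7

General solution: y = Ce^(6e^x)
Applying IC y(0) = 7:
Particular solution: y = 7e^(6(e^x - 1))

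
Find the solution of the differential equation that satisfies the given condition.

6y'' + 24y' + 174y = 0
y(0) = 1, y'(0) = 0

General solution: y = e^(-2x)(C₁cos(5x) + C₂sin(5x))
Complex roots r = -2 ± 5i
Applying ICs: C₁ = 1, C₂ = 2/5
Particular solution: y = e^(-2x)(cos(5x) + (2/5)sin(5x))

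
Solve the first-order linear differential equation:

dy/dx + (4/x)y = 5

Using integrating factor method:

General solution: y = x + Cx^(-4)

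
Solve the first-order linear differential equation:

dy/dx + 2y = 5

Using integrating factor method:

General solution: y = 5/2 + Ce^(-2x)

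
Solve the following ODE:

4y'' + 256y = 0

Characteristic equation: 4r² + 256 = 0
Divide by 4: r² + 64 = 0
Roots: r = ±8i (complex conjugates)
General solution: y = C₁cos(8x) + C₂sin(8x)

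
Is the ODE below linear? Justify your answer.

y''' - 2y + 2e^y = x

No. Nonlinear (e^y is nonlinear in y)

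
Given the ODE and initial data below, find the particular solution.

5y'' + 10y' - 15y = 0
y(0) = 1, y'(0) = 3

General solution: y = C₁e^x + C₂e^(-3x)
Applying ICs: C₁ = 3/2, C₂ = -1/2
Particular solution: y = (3/2)e^x - (1/2)e^(-3x)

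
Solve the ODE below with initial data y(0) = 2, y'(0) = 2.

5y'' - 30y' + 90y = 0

General solution: y = e^(3x)(C₁cos(3x) + C₂sin(3x))
Complex roots r = 3 ± 3i
Applying ICs: C₁ = 2, C₂ = -4/3
Particular solution: y = e^(3x)(2cos(3x) - (4/3)sin(3x))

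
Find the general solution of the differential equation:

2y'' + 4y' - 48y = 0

Characteristic equation: 2r² + 4r - 48 = 0
Divide by 2: r² + 2r - 24 = 0
Roots: r = 4, -6 (distinct real)
General solution: y = C₁e^(4x) + C₂e^(-6x)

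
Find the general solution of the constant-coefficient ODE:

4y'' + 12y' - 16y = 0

Characteristic equation: 4r² + 12r - 16 = 0
Divide by 4: r² + 3r - 4 = 0
Roots: r = 1, -4 (distinct real)
General solution: y = C₁e^x + C₂e^(-4x)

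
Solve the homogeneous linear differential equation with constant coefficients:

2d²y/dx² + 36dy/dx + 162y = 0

Characteristic equation: 2r² + 36r + 162 = 0
Divide by 2: r² + 18r + 81 = 0
Factored: (r + 9)² = 0
Repeated root: r = -9
General solution: y = (C₁ + C₂x)e^(-9x)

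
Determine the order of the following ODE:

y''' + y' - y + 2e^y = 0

The order is 3 (highest derivative is of order 3).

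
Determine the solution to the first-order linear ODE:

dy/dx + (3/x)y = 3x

Using integrating factor method:

General solution: y = (3/5)x^2 + Cx^(-3)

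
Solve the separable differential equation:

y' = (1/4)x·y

Separating variables and integrating:
ln|y| = x^2/8 + C

General solution: y = Ce^(x^2/8)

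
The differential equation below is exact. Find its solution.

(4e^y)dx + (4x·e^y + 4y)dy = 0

Verify exactness: ∂M/∂y = ∂N/∂x ✓
Find F(x,y) such that ∂F/∂x = M, ∂F/∂y = N
Solution: 4x·e^y + 2y² = C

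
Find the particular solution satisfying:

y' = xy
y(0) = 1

General solution: y = Ce^(x²/2)
Applying IC y(0) = 1:
Particular solution: y = e^(x²/2)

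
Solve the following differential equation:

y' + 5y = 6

Using integrating factor method:

General solution: y = 6/5 + Ce^(-5x)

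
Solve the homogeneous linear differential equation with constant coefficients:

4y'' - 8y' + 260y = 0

Characteristic equation: 4r² - 8r + 260 = 0
Divide by 4: r² - 2r + 65 = 0
Roots: r = 1 ± 8i (complex conjugates)
General solution: y = e^x(C₁cos(8x) + C₂sin(8x))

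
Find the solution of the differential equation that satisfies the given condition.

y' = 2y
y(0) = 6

General solution: y = Ce^(2x)
Applying IC y(0) = 6:
Particular solution: y = 6e^(2x)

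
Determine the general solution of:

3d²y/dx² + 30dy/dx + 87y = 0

Characteristic equation: 3r² + 30r + 87 = 0
Divide by 3: r² + 10r + 29 = 0
Roots: r = -5 ± 2i (complex conjugates)
General solution: y = e^(-5x)(C₁cos(2x) + C₂sin(2x))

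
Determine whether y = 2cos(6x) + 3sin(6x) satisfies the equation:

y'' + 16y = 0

Verification:
y'' = -72cos(6x) - 108sin(6x)
y'' + 16y ≠ 0 (frequency mismatch: got 36 instead of 16)

No, it is not a solution.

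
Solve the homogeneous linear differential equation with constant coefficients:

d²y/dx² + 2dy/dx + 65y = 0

Characteristic equation: r² + 2r + 65 = 0
Roots: r = -1 ± 8i (complex conjugates)
General solution: y = e^(-x)(C₁cos(8x) + C₂sin(8x))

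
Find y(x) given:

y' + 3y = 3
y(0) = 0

General solution: y = 1 + Ce^(-3x)
Applying y(0) = 0: C = 0 - 1 = -1
Particular solution: y = 1 - e^(-3x)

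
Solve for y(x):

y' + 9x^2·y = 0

Using integrating factor method:

General solution: y = Ce^(-3x^3)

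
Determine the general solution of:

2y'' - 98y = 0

Characteristic equation: 2r² - 98 = 0
Divide by 2: r² - 49 = 0
Roots: r = 7, -7 (distinct real)
General solution: y = C₁e^(7x) + C₂e^(-7x)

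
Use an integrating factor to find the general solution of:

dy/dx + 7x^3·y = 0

Using integrating factor method:

General solution: y = Ce^(-7x^4/4)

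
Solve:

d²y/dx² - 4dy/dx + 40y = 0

Characteristic equation: r² - 4r + 40 = 0
Roots: r = 2 ± 6i (complex conjugates)
General solution: y = e^(2x)(C₁cos(6x) + C₂sin(6x))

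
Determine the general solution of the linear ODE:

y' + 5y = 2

Using integrating factor method:

General solution: y = 2/5 + Ce^(-5x)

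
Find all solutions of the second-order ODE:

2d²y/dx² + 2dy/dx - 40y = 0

Characteristic equation: 2r² + 2r - 40 = 0
Divide by 2: r² + r - 20 = 0
Roots: r = 4, -5 (distinct real)
General solution: y = C₁e^(4x) + C₂e^(-5x)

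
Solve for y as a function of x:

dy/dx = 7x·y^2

Separating variables and integrating:
-1/y = 7x^2/2 + C

General solution: y^-1 = (-7/2)x^2 + C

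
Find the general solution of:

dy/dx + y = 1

Using integrating factor method:

General solution: y = 1 + Ce^(-x)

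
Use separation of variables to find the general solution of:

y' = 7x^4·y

Separating variables and integrating:
ln|y| = 7x^5/5 + C

General solution: y = Ce^(7x^5/5)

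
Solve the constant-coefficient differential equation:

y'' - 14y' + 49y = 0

Characteristic equation: r² - 14r + 49 = 0
Factored: (r - 7)² = 0
Repeated root: r = 7
General solution: y = (C₁ + C₂x)e^(7x)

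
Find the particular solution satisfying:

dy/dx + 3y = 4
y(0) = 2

General solution: y = 4/3 + Ce^(-3x)
Applying y(0) = 2: C = 2 - 4/3 = 2/3
Particular solution: y = 4/3 + (2/3)e^(-3x)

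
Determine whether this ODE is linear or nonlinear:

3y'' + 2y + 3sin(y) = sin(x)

Nonlinear (sin(y) is nonlinear in y)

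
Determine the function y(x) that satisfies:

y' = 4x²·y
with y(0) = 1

General solution: y = Ce^(4x³/3)
Applying IC y(0) = 1:
Particular solution: y = e^(4x³/3)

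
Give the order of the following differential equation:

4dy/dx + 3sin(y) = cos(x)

The order is 1 (highest derivative is of order 1).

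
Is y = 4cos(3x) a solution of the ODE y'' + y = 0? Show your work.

Verification:
y'' = -36cos(3x)
y'' + y ≠ 0 (frequency mismatch: got 9 instead of 1)

No, it is not a solution.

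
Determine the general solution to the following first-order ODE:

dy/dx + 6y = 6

Using integrating factor method:

General solution: y = 1 + Ce^(-6x)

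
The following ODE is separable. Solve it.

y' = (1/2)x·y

Separating variables and integrating:
ln|y| = x^2/4 + C

General solution: y = Ce^(x^2/4)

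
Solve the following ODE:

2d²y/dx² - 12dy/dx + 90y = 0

Characteristic equation: 2r² - 12r + 90 = 0
Divide by 2: r² - 6r + 45 = 0
Roots: r = 3 ± 6i (complex conjugates)
General solution: y = e^(3x)(C₁cos(6x) + C₂sin(6x))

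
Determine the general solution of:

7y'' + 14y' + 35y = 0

Characteristic equation: 7r² + 14r + 35 = 0
Divide by 7: r² + 2r + 5 = 0
Roots: r = -1 ± 2i (complex conjugates)
General solution: y = e^(-x)(C₁cos(2x) + C₂sin(2x))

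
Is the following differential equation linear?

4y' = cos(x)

Yes. Linear (y and its derivatives appear to the first power only, no products of y terms)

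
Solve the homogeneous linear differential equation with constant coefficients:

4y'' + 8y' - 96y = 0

Characteristic equation: 4r² + 8r - 96 = 0
Divide by 4: r² + 2r - 24 = 0
Roots: r = 4, -6 (distinct real)
General solution: y = C₁e^(4x) + C₂e^(-6x)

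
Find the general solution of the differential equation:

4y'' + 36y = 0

Characteristic equation: 4r² + 36 = 0
Divide by 4: r² + 9 = 0
Roots: r = ±3i (complex conjugates)
General solution: y = C₁cos(3x) + C₂sin(3x)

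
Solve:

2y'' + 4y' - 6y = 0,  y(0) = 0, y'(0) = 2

General solution: y = C₁e^x + C₂e^(-3x)
Applying ICs: C₁ = 1/2, C₂ = -1/2
Particular solution: y = (1/2)e^x - (1/2)e^(-3x)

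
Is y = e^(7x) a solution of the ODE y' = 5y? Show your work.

Verification:
y = e^(7x)
y' = 7e^(7x)
But 5y = 5e^(7x)
y' ≠ 5y — the derivative does not match

No, it is not a solution.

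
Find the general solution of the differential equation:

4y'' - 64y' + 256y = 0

Characteristic equation: 4r² - 64r + 256 = 0
Divide by 4: r² - 16r + 64 = 0
Factored: (r - 8)² = 0
Repeated root: r = 8
General solution: y = (C₁ + C₂x)e^(8x)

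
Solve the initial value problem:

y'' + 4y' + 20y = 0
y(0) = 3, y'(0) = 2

General solution: y = e^(-2x)(C₁cos(4x) + C₂sin(4x))
Complex roots r = -2 ± 4i
Applying ICs: C₁ = 3, C₂ = 2
Particular solution: y = e^(-2x)(3cos(4x) + 2sin(4x))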